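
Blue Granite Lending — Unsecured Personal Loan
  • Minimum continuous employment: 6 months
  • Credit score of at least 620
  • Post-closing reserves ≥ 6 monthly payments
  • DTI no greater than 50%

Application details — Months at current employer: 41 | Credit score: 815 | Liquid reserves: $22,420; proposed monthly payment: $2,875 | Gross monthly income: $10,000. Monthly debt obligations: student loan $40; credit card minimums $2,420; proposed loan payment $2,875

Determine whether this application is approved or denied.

Denied

Employment 41 ≥ 6 months
Credit score 815 ≥ 620 (meets)
Reserves = 22,420/2,875 = 7.8 months ≥ 6
Total monthly debts = (40 + 2,420 + 2,875) = 5,335. Debt-to-income = 5,335/10,000 = 53.4% — over 50% limit
Fails on DTI.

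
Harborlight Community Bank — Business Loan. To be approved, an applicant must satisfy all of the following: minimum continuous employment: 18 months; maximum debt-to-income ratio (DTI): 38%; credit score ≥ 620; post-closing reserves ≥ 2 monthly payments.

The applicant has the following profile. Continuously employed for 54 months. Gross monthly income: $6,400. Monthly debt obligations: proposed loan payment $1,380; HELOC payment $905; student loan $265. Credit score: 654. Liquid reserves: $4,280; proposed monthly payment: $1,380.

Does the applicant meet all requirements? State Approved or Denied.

Employment 54 ≥ 18 months
Total monthly debts = (1,380 + 905 + 265) = 2,550. DTI: 2,550 ÷ 6,400 = 39.8%, exceeds the 38% cap
Credit score 654 ≥ 620 (meets)
Reserves: 4,280 ÷ 1,380 = 3.1 months (meets 2-month minimum)
Fails on DTI.

Denied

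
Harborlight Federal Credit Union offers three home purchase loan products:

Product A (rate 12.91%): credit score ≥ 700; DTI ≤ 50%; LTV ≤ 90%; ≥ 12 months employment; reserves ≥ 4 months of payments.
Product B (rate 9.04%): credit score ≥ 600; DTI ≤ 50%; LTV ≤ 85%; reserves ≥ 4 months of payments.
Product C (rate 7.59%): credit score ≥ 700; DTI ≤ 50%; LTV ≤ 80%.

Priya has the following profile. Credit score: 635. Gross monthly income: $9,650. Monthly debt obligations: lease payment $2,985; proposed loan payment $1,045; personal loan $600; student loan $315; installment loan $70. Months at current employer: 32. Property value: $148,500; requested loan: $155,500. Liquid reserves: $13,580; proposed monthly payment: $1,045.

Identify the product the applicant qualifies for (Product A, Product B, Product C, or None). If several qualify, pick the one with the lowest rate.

Total debts = (2,985 + 1,045 + 600 + 315 + 70) = 5,015; DTI = 5,015/9,650 = 52%.
LTV = 155,500/148,500 = 104.7%.
Reserves = 13,580/1,045 = 13.0 months.
Product A: score 635 < 700; DTI 52% > 50%; LTV 104.7% > 90%; employment 32 ≥ 12 mo; reserves 13.0 ≥ 4 mo → does not qualify.
Product B: score 635 ≥ 600; DTI 52% > 50%; LTV 104.7% > 85%; reserves 13.0 ≥ 4 mo → does not qualify.
Product C: score 635 < 700; DTI 52% > 50%; LTV 104.7% > 80% → does not qualify.

None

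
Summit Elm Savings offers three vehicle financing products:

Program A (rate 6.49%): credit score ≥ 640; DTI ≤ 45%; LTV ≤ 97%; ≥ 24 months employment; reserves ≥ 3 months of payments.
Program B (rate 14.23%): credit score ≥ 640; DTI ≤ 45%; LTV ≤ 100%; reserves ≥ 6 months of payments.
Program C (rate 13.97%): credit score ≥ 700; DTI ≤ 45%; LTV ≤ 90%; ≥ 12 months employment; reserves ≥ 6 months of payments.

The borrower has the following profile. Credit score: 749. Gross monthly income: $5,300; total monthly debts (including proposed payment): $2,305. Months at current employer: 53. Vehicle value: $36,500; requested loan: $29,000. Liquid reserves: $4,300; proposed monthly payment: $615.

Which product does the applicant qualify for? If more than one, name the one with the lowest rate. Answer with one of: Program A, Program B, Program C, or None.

Program A

DTI = 2,305/5,300 = 43.5%.
LTV = 29,000/36,500 = 79.5%.
Reserves = 4,300/615 = 7.0 months.
Program A: score 749 ≥ 640; DTI 43.5% ≤ 45%; LTV 79.5% ≤ 97%; employment 53 ≥ 24 mo; reserves 7.0 ≥ 3 mo → qualifies.
Program B: score 749 ≥ 640; DTI 43.5% ≤ 45%; LTV 79.5% ≤ 100%; reserves 7.0 ≥ 6 mo → qualifies.
Program C: score 749 ≥ 700; DTI 43.5% ≤ 45%; LTV 79.5% ≤ 90%; employment 53 ≥ 12 mo; reserves 7.0 ≥ 6 mo → qualifies.
Qualifying: Program A, Program B, Program C. Lowest rate is 6.49% → Program A.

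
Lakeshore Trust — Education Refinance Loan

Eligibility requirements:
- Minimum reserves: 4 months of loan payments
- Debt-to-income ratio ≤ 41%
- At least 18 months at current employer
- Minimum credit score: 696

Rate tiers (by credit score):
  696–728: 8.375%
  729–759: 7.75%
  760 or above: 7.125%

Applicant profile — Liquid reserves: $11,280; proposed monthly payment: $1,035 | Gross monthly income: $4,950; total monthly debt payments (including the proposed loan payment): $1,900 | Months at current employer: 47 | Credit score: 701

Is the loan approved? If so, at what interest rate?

Approved at 8.375%

Credit score 701 ≥ 696 (meets minimum)
DTI: 1,900 ÷ 4,950 = 38.4%, within the 41% cap
Reserves: 11,280 ÷ 1,035 = 10.9 months (meets 4-month minimum)
Employment 47 ≥ 18 months
All requirements met. Score 701 falls in the 696–728 tier → 8.375%.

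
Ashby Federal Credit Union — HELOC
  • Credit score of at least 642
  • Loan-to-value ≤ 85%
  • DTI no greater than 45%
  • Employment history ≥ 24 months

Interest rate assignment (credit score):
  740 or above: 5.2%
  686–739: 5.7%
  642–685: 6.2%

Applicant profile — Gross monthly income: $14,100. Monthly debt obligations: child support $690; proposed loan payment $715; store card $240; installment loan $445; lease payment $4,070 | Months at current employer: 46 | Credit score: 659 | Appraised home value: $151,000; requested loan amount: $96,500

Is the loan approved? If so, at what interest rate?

Credit score 659 ≥ 642 (meets minimum)
Loan-to-value = 96,500/151,000 = 63.9% — pass (85% max)
Total monthly debts = (690 + 715 + 240 + 445 + 4,070) = 6,160. DTI = 6,160/14,100 = 43.7% ≤ 45%
Employment 46 ≥ 24 months
All requirements met. Score 659 falls in the 642–685 tier → 6.2%.

Approved at 6.2%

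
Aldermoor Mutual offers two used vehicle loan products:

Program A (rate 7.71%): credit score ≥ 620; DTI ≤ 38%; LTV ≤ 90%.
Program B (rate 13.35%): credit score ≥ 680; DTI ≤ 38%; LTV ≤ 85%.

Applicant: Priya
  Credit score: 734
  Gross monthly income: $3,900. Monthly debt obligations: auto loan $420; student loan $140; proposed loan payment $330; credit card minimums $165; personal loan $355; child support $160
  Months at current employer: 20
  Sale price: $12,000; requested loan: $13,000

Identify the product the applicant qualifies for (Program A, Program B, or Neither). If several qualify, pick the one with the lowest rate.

Total debts = (420 + 140 + 330 + 165 + 355 + 160) = 1,570; DTI = 1,570/3,900 = 40.3%.
LTV = 13,000/12,000 = 108.3%.
Program A: score 734 ≥ 620; DTI 40.3% > 38%; LTV 108.3% > 90% → does not qualify.
Program B: score 734 ≥ 680; DTI 40.3% > 38%; LTV 108.3% > 85% → does not qualify.

Neither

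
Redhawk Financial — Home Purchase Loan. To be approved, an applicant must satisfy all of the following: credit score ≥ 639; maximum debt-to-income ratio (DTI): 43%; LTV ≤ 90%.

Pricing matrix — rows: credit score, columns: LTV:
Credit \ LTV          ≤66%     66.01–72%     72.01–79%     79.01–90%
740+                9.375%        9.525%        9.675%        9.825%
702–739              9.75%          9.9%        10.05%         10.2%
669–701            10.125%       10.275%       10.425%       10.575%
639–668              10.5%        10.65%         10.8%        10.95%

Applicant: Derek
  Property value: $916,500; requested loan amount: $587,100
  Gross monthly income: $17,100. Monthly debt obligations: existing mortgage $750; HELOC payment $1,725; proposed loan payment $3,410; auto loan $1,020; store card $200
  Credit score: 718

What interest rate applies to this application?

9.75%

Credit score 718 ≥ 639; Total monthly debts = (750 + 1,725 + 3,410 + 1,020 + 200) = 7,105. DTI = 7,105/17,100 = 41.5% ≤ 43%
LTV: 587,100 ÷ 916,500 = 64.1%, within 90% cap
Row: 718 falls in 702–739. Column: 64.1% falls in ≤66%. Rate = 9.75%.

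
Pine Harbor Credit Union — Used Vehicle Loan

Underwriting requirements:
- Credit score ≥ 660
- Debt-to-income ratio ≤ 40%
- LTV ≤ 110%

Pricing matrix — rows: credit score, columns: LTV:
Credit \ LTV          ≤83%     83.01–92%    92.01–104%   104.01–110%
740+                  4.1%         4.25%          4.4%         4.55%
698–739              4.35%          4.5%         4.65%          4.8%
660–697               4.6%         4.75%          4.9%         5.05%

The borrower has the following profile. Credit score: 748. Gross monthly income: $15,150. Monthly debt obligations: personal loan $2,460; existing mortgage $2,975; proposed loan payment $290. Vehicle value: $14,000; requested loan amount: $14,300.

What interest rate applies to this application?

Credit score 748 ≥ 660; Total monthly debts = (2,460 + 2,975 + 290) = 5,725. DTI: 5,725 ÷ 15,150 = 37.8%, within the 40% cap
LTV: 14,300 ÷ 14,000 = 102.1%, within 110% cap
Row: 748 falls in 740+. Column: 102.1% falls in 92.01–104%. Rate = 4.4%.

4.4%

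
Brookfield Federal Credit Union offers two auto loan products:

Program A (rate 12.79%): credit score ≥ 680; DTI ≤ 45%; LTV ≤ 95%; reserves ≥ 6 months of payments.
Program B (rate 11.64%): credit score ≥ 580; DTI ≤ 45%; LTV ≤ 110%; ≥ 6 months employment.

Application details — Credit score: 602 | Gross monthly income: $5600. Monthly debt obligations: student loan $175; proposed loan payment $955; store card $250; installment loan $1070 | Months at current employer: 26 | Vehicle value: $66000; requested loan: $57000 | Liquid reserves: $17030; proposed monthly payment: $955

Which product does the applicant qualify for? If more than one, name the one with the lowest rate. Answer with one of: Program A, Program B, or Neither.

Program B

Total debts = (175 + 955 + 250 + 1,070) = 2,450; DTI = 2,450/5,600 = 43.8%.
LTV = 57,000/66,000 = 86.4%.
Reserves = 17,030/955 = 17.8 months.
Program A: score 602 < 680; DTI 43.8% ≤ 45%; LTV 86.4% ≤ 95%; reserves 17.8 ≥ 6 mo → does not qualify.
Program B: score 602 ≥ 580; DTI 43.8% ≤ 45%; LTV 86.4% ≤ 110%; employment 26 ≥ 6 mo → qualifies.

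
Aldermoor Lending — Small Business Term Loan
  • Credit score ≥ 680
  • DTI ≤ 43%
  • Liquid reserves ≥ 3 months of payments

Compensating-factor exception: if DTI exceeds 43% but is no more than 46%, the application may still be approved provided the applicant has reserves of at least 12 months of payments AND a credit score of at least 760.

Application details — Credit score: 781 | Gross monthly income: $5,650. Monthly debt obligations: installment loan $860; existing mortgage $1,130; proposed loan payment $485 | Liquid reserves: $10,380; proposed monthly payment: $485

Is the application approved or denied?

Credit score 781 ≥ 680 (meets base)
Total debts = (860 + 1,130 + 485) = 2,475. DTI = 2,475/5,650 = 43.8% > 43% — standard DTI limit exceeded.
Reserves = 10,380/485 = 21.4 months ≥ 3
43.8% falls in the override range (43%–46%), so the compensating-factor test applies.
Override check — reserves: 21.4 mo (ok); score: 781 (ok).
Both compensating conditions met → exception applies.

Approved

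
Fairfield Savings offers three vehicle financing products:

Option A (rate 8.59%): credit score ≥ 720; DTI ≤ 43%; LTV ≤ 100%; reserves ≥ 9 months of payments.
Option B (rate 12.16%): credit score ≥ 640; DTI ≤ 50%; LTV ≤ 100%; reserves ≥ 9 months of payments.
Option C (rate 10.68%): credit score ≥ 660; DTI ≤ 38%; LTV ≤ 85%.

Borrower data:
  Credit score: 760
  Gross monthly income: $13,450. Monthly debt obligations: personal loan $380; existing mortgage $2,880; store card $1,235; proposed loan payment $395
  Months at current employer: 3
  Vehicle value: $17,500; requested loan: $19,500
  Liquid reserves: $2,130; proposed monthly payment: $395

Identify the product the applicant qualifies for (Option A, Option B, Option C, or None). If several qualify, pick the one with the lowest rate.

None

Total debts = (380 + 2,880 + 1,235 + 395) = 4,890; DTI = 4,890/13,450 = 36.4%.
LTV = 19,500/17,500 = 111.4%.
Reserves = 2,130/395 = 5.4 months.
Option A: score 760 ≥ 720; DTI 36.4% ≤ 43%; LTV 111.4% > 100%; reserves 5.4 < 9 mo → does not qualify.
Option B: score 760 ≥ 640; DTI 36.4% ≤ 50%; LTV 111.4% > 100%; reserves 5.4 < 9 mo → does not qualify.
Option C: score 760 ≥ 660; DTI 36.4% ≤ 38%; LTV 111.4% > 85% → does not qualify.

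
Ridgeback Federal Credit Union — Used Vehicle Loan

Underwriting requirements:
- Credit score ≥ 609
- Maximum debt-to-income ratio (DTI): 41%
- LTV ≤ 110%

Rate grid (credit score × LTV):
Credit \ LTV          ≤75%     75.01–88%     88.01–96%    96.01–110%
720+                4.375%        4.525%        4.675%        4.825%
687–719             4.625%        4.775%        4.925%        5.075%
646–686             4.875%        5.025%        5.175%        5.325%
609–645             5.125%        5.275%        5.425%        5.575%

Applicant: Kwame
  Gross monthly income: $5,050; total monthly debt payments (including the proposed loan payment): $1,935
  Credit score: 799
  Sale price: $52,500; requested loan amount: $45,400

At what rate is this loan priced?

4.525%

Credit score 799 ≥ 609; DTI = 1,935/5,050 = 38.3% ≤ 41%
LTV: 45,400 ÷ 52,500 = 86.5%, within 110% cap
Credit 799 → row 720+; LTV 86.5% → column 75.01–88%. Grid cell → 4.525%.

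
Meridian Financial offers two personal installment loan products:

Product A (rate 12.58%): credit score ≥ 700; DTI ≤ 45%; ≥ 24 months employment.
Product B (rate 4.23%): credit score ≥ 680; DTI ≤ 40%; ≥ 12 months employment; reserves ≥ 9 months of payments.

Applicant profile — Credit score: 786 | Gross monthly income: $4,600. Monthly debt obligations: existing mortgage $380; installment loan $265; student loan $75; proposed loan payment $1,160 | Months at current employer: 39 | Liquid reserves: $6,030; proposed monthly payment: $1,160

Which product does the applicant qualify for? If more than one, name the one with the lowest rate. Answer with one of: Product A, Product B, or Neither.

Product A

Total debts = (380 + 265 + 75 + 1,160) = 1,880; DTI = 1,880/4,600 = 40.9%.
Reserves = 6,030/1,160 = 5.2 months.
Product A: score 786 ≥ 700; DTI 40.9% ≤ 45%; employment 39 ≥ 24 mo → qualifies.
Product B: score 786 ≥ 680; DTI 40.9% > 40%; employment 39 ≥ 12 mo; reserves 5.2 < 9 mo → does not qualify.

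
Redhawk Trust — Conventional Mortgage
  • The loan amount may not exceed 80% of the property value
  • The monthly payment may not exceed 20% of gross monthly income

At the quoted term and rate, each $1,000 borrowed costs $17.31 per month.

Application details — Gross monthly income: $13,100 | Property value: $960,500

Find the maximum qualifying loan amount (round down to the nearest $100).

Payment cap: 20% × $13,100 = $2,620/month.
At $17.31 per $1,000, that supports 2,620/17.31 × 1,000 ≈ $151,357 → $151,300.
LTV cap: 80% × $960,500 = $768,400 → $768,400.
Binding constraint: payment-to-income.

$151,300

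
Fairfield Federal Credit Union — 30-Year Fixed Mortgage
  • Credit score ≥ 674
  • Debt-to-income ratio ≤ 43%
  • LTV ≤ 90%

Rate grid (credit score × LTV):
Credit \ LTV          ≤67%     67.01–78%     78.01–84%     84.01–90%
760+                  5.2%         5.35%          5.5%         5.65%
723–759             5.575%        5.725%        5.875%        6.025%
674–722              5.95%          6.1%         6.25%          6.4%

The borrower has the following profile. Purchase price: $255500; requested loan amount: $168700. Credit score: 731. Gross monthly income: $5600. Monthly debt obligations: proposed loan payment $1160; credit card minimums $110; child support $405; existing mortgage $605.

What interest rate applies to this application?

5.575%

Credit score 731 ≥ 674; Total monthly debts = (1,160 + 110 + 405 + 605) = 2,280. DTI: 2,280 ÷ 5,600 = 40.7%, within the 43% cap
LTV: 168,700 ÷ 255,500 = 66%, within 90% cap
Row: 731 falls in 723–759. Column: 66% falls in ≤67%. Rate = 5.575%.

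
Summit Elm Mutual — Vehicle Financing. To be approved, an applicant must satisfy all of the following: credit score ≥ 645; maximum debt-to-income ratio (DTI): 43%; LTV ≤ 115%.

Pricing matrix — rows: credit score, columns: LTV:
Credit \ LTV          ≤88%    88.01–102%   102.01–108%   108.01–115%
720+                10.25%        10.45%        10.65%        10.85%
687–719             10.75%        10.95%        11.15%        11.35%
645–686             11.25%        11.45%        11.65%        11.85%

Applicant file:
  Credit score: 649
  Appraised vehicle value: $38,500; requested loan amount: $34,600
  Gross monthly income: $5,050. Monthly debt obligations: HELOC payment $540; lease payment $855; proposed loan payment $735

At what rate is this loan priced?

11.45%

Credit score 649 ≥ 645; Total monthly debts = (540 + 855 + 735) = 2,130. Debt-to-income = 2,130/5,050 = 42.2% — meets 43% limit
LTV = 34,600/38,500 = 89.9% ≤ 115%
Score 649 is in the 645–686 band; LTV 89.9% is in the 88.01–102% band → 11.45%.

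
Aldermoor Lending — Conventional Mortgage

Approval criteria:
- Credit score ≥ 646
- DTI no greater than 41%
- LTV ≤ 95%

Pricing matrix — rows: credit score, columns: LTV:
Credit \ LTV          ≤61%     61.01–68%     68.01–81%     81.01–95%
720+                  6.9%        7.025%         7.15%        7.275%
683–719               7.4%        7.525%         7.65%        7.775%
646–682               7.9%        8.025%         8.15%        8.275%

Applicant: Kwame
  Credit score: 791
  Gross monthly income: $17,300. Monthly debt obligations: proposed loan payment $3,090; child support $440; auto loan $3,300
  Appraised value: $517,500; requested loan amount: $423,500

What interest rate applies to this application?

Credit score 791 ≥ 646; Total monthly debts = (3,090 + 440 + 3,300) = 6,830. DTI: 6,830 ÷ 17,300 = 39.5%, within the 41% cap
Loan-to-value = 423,500/517,500 = 81.8% — pass (95% max)
Row: 791 falls in 720+. Column: 81.8% falls in 81.01–95%. Rate = 7.275%.

7.275%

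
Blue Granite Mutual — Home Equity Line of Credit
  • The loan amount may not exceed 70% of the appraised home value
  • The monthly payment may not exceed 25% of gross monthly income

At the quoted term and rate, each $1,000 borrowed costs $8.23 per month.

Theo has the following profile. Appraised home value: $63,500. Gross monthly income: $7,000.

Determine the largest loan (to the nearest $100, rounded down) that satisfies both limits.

Payment cap: 25% × $7,000 = $1,750/month.
At $8.23 per $1,000, that supports 1,750/8.23 × 1,000 ≈ $212,636 → $212,600.
LTV cap: 70% × $63,500 = $44,450 → $44,400.
Binding constraint: loan-to-value.

$44,400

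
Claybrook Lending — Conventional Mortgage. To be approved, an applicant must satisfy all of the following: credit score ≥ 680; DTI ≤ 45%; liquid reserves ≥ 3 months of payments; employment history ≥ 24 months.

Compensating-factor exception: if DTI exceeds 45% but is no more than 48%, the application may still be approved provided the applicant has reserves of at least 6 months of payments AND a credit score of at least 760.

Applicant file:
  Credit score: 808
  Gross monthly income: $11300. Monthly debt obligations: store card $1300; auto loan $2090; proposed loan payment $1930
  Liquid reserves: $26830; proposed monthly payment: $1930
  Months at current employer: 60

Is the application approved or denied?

Credit score 808 ≥ 680 (meets base)
Total debts = (1,300 + 2,090 + 1,930) = 5,320. DTI: 5,320 ÷ 11,300 = 47.1%, over the 45% base limit.
Reserves = 26,830/1,930 = 13.9 months ≥ 3
Employment 60 ≥ 24 months
47.1% falls in the override range (45%–48%), so the compensating-factor test applies.
Reserves 13.9 ≥ 6 months; credit score 808 ≥ 760.
Both override conditions satisfied; DTI exception granted.

Approved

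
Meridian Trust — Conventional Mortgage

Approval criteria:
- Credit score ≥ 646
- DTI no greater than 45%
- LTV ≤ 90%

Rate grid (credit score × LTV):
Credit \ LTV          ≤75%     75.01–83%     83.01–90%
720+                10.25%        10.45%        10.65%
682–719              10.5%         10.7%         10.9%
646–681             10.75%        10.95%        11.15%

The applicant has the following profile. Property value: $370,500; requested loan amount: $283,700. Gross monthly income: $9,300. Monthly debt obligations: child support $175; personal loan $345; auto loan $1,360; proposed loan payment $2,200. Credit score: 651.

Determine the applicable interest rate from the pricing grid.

10.95%

Credit score 651 ≥ 646; Total monthly debts = (175 + 345 + 1,360 + 2,200) = 4,080. Debt-to-income = 4,080/9,300 = 43.9% — meets 45% limit
Loan-to-value = 283,700/370,500 = 76.6% — pass (90% max)
Row: 651 falls in 646–681. Column: 76.6% falls in 75.01–83%. Rate = 10.95%.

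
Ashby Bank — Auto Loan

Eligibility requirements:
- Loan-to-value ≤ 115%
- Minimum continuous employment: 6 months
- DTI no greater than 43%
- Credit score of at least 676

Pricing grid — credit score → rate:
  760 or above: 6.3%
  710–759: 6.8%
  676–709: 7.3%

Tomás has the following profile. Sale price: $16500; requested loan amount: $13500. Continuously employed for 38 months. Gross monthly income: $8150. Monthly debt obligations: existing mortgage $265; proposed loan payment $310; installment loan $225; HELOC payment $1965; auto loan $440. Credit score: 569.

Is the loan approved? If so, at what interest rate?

Denied

Credit score 569 < 676 (below minimum)
Employment 38 ≥ 6 months
Loan-to-value = 13,500/16,500 = 81.8% — pass (115% max)
Total monthly debts = (265 + 310 + 225 + 1,965 + 440) = 3,205. Debt-to-income = 3,205/8,150 = 39.3% — meets 43% limit
Not all requirements met → denied.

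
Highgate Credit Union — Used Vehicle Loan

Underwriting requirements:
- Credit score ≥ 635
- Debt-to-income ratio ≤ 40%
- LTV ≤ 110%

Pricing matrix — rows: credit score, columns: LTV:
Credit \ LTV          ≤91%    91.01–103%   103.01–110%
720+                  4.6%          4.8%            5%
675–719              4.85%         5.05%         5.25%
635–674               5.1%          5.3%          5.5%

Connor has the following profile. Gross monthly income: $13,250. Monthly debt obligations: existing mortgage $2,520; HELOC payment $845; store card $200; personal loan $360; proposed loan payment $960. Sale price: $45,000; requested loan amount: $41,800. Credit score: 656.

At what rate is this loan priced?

5.3%

Credit score 656 ≥ 635; Total monthly debts = (2,520 + 845 + 200 + 360 + 960) = 4,885. DTI: 4,885 ÷ 13,250 = 36.9%, within the 40% cap
Loan-to-value = 41,800/45,000 = 92.9% — pass (110% max)
Credit 656 → row 635–674; LTV 92.9% → column 91.01–103%. Grid cell → 5.3%.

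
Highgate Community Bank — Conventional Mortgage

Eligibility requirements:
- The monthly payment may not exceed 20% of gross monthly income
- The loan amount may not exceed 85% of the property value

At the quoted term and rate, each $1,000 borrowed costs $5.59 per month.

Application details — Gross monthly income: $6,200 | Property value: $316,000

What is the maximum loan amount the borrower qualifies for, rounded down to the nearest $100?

Payment cap: 20% × $6,200 = $1,240/month.
At $5.59 per $1,000, that supports 1,240/5.59 × 1,000 ≈ $221,824 → $221,800.
LTV cap: 85% × $316,000 = $268,600 → $268,600.
Binding constraint: payment-to-income.

$221,800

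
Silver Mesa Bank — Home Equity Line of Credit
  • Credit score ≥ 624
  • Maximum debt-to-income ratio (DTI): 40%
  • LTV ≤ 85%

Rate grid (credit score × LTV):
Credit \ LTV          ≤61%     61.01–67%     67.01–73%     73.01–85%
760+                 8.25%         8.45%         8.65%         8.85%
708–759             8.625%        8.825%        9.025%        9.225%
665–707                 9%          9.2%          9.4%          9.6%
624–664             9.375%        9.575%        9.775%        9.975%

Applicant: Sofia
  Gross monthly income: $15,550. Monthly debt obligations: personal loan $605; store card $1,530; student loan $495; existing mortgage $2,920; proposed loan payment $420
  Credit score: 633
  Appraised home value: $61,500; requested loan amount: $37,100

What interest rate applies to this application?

Credit score 633 ≥ 624; Total monthly debts = (605 + 1,530 + 495 + 2,920 + 420) = 5,970. DTI = 5,970/15,550 = 38.4% ≤ 40%
Loan-to-value = 37,100/61,500 = 60.3% — pass (85% max)
Row: 633 falls in 624–664. Column: 60.3% falls in ≤61%. Rate = 9.375%.

9.375%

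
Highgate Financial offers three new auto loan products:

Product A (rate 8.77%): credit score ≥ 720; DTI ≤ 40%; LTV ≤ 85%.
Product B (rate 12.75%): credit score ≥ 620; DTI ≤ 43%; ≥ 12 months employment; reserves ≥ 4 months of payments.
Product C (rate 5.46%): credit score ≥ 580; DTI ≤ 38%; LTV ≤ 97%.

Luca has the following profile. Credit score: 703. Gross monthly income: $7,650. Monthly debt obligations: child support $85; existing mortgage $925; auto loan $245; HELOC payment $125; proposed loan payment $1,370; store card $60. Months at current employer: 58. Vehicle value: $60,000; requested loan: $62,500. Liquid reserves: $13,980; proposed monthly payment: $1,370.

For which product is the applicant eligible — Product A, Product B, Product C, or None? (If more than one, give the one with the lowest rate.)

Product B

Total debts = (85 + 925 + 245 + 125 + 1,370 + 60) = 2,810; DTI = 2,810/7,650 = 36.7%.
LTV = 62,500/60,000 = 104.2%.
Reserves = 13,980/1,370 = 10.2 months.
Product A: score 703 < 720; DTI 36.7% ≤ 40%; LTV 104.2% > 85% → does not qualify.
Product B: score 703 ≥ 620; DTI 36.7% ≤ 43%; employment 58 ≥ 12 mo; reserves 10.2 ≥ 4 mo → qualifies.
Product C: score 703 ≥ 580; DTI 36.7% ≤ 38%; LTV 104.2% > 97% → does not qualify.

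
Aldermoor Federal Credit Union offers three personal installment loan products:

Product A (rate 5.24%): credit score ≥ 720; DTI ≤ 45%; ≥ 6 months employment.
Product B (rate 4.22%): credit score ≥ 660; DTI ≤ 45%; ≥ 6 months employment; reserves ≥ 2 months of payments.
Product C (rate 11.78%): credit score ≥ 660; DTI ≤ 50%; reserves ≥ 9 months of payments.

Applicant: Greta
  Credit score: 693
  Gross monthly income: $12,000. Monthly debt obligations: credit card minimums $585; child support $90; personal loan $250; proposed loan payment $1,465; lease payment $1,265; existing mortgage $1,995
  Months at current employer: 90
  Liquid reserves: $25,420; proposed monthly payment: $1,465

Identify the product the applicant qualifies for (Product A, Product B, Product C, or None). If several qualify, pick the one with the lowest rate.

Total debts = (585 + 90 + 250 + 1,465 + 1,265 + 1,995) = 5,650; DTI = 5,650/12,000 = 47.1%.
Reserves = 25,420/1,465 = 17.4 months.
Product A: score 693 < 720; DTI 47.1% > 45%; employment 90 ≥ 6 mo → does not qualify.
Product B: score 693 ≥ 660; DTI 47.1% > 45%; employment 90 ≥ 6 mo; reserves 17.4 ≥ 2 mo → does not qualify.
Product C: score 693 ≥ 660; DTI 47.1% ≤ 50%; reserves 17.4 ≥ 9 mo → qualifies.

Product C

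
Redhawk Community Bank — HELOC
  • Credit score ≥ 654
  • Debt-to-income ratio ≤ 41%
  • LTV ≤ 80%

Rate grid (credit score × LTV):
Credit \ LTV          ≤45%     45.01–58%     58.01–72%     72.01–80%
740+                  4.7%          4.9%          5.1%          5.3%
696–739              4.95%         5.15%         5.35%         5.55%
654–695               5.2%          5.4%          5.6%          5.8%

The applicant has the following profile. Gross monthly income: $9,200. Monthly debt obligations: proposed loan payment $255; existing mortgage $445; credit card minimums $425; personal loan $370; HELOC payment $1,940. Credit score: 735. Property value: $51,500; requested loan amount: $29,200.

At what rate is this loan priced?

Credit score 735 ≥ 654; Total monthly debts = (255 + 445 + 425 + 370 + 1,940) = 3,435. DTI = 3,435/9,200 = 37.3% ≤ 41%
Loan-to-value = 29,200/51,500 = 56.7% — pass (80% max)
Score 735 is in the 696–739 band; LTV 56.7% is in the 45.01–58% band → 5.15%.

5.15%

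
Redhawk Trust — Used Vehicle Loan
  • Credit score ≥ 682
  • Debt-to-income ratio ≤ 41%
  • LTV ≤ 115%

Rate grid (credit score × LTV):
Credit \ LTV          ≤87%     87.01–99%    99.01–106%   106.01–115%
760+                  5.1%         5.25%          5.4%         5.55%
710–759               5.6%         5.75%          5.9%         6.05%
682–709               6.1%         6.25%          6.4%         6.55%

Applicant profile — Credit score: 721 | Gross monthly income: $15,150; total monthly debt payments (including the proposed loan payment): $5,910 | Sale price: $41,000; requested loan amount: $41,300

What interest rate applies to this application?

5.9%

Credit score 721 ≥ 682; DTI = 5,910/15,150 = 39% ≤ 41%
LTV: 41,300 ÷ 41,000 = 100.7%, within 115% cap
Credit 721 → row 710–759; LTV 100.7% → column 99.01–106%. Grid cell → 5.9%.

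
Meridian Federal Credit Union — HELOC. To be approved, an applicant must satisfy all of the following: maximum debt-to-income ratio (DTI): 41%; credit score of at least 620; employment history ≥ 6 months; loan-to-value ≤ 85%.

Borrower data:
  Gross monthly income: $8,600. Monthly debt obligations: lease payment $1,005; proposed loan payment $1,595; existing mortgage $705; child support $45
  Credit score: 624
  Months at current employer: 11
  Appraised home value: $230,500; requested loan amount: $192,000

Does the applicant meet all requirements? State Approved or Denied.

Total monthly debts = (1,005 + 1,595 + 705 + 45) = 3,350. Debt-to-income = 3,350/8,600 = 39% — meets 41% limit
Credit score 624 ≥ 620 (meets)
Employment 11 ≥ 6 months
LTV = 192,000/230,500 = 83.3% ≤ 85%
All criteria satisfied.

Approved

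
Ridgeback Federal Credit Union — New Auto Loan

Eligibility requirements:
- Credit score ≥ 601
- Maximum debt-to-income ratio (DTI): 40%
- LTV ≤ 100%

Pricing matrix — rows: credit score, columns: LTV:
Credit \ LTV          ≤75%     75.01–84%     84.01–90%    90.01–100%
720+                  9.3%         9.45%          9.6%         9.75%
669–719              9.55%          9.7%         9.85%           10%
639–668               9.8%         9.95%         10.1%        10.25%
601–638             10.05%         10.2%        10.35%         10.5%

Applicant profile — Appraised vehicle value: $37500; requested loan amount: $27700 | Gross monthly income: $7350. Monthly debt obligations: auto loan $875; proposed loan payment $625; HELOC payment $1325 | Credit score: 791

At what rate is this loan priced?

9.3%

Credit score 791 ≥ 601; Total monthly debts = (875 + 625 + 1,325) = 2,825. DTI = 2,825/7,350 = 38.4% ≤ 40%
Loan-to-value = 27,700/37,500 = 73.9% — pass (100% max)
Score 791 is in the 720+ band; LTV 73.9% is in the ≤75% band → 9.3%.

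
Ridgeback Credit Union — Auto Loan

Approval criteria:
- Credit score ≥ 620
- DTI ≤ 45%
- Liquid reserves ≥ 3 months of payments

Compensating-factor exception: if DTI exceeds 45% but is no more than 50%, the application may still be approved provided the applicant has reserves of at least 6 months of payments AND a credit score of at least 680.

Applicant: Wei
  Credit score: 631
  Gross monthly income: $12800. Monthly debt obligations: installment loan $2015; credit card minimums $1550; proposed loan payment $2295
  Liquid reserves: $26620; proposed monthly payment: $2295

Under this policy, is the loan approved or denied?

Credit score 631 ≥ 620 (meets base)
Total debts = (2,015 + 1,550 + 2,295) = 5,860. DTI: 5,860 ÷ 12,800 = 45.8%, over the 45% base limit.
Liquid reserves cover 26,620/2,295 = 11.6 months — ≥ 3 required
DTI 45.8% is within the 45%–50% exception band; checking compensating factors.
Reserves 11.6 ≥ 6 months; credit score 631 < 680.
Override conditions not both satisfied; exception does not apply.

Denied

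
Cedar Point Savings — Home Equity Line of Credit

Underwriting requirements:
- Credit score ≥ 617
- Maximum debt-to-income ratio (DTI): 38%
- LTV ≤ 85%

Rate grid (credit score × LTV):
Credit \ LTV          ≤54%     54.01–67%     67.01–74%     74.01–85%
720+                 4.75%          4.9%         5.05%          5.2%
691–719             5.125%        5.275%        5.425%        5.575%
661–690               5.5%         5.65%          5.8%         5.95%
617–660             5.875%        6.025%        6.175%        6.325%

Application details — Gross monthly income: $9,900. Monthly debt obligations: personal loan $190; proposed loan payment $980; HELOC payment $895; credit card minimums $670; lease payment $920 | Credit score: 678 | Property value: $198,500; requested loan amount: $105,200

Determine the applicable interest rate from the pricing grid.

Credit score 678 ≥ 617; Total monthly debts = (190 + 980 + 895 + 670 + 920) = 3,655. DTI: 3,655 ÷ 9,900 = 36.9%, within the 38% cap
LTV = 105,200/198,500 = 53% ≤ 85%
Credit 678 → row 661–690; LTV 53% → column ≤54%. Grid cell → 5.5%.

5.5%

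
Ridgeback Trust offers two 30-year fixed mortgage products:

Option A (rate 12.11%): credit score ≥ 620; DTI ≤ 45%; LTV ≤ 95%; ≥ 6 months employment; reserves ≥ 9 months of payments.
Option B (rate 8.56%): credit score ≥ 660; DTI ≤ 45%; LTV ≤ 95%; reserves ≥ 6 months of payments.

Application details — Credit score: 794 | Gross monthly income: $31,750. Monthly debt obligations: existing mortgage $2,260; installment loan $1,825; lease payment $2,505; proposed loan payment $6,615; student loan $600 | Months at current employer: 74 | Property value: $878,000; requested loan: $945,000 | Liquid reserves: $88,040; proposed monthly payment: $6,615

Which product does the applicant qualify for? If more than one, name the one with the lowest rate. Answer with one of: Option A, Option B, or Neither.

Total debts = (2,260 + 1,825 + 2,505 + 6,615 + 600) = 13,805; DTI = 13,805/31,750 = 43.5%.
LTV = 945,000/878,000 = 107.6%.
Reserves = 88,040/6,615 = 13.3 months.
Option A: score 794 ≥ 620; DTI 43.5% ≤ 45%; LTV 107.6% > 95%; employment 74 ≥ 6 mo; reserves 13.3 ≥ 9 mo → does not qualify.
Option B: score 794 ≥ 660; DTI 43.5% ≤ 45%; LTV 107.6% > 95%; reserves 13.3 ≥ 6 mo → does not qualify.

Neither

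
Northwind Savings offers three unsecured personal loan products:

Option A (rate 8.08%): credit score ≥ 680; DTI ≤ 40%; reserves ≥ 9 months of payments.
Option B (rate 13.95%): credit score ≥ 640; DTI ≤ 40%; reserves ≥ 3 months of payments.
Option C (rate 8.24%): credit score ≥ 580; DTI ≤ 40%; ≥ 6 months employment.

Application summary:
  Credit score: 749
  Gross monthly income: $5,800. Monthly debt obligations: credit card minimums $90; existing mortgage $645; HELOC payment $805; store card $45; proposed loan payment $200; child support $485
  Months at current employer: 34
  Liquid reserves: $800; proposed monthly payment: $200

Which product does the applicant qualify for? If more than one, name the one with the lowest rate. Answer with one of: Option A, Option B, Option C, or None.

Option C

Total debts = (90 + 645 + 805 + 45 + 200 + 485) = 2,270; DTI = 2,270/5,800 = 39.1%.
Reserves = 800/200 = 4.0 months.
Option A: score 749 ≥ 680; DTI 39.1% ≤ 40%; reserves 4.0 < 9 mo → does not qualify.
Option B: score 749 ≥ 640; DTI 39.1% ≤ 40%; reserves 4.0 ≥ 3 mo → qualifies.
Option C: score 749 ≥ 580; DTI 39.1% ≤ 40%; employment 34 ≥ 6 mo → qualifies.
Qualifying: Option B, Option C. Lowest rate is 8.24% → Option C.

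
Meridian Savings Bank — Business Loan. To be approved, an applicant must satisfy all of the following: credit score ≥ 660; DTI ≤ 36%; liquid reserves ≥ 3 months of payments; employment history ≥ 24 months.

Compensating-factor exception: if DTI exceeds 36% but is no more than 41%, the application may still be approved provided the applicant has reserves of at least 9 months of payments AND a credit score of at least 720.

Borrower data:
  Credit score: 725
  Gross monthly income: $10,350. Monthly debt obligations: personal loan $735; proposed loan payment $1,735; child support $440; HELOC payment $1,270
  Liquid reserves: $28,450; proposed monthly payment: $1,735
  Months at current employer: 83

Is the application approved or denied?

Approved

Credit score 725 ≥ 660 (meets base)
Total debts = (735 + 1,735 + 440 + 1,270) = 4,180. DTI = 4,180/10,350 = 40.4% > 36% — standard DTI limit exceeded.
Reserves = 28,450/1,735 = 16.4 months ≥ 3
Employment 83 ≥ 24 months
40.4% falls in the override range (36%–41%), so the compensating-factor test applies.
Override check — reserves: 16.4 mo (ok); score: 725 (ok).
Both override conditions satisfied; DTI exception granted.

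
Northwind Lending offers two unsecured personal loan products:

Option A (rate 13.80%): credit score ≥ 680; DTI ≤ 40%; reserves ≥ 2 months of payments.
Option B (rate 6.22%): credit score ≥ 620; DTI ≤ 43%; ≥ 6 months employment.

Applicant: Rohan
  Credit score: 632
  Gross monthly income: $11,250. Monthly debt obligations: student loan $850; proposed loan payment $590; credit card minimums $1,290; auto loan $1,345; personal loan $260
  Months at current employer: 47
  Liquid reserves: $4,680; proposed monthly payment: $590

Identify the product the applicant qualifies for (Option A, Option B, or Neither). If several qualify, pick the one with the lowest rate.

Option B

Total debts = (850 + 590 + 1,290 + 1,345 + 260) = 4,335; DTI = 4,335/11,250 = 38.5%.
Reserves = 4,680/590 = 7.9 months.
Option A: score 632 < 680; DTI 38.5% ≤ 40%; reserves 7.9 ≥ 2 mo → does not qualify.
Option B: score 632 ≥ 620; DTI 38.5% ≤ 43%; employment 47 ≥ 6 mo → qualifies.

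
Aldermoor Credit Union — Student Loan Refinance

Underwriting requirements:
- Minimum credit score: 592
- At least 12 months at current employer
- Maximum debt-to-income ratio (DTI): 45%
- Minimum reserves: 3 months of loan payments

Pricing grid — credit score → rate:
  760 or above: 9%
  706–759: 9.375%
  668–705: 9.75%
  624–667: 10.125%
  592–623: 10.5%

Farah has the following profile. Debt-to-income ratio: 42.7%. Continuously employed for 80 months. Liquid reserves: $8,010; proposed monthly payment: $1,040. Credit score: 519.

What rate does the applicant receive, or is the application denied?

Credit score 519 < 592 (below minimum)
Reserves: 8,010 ÷ 1,040 = 7.7 months (meets 3-month minimum)
DTI 42.7% ≤ 45%
Employment 80 ≥ 12 months
Not all requirements met → denied.

Denied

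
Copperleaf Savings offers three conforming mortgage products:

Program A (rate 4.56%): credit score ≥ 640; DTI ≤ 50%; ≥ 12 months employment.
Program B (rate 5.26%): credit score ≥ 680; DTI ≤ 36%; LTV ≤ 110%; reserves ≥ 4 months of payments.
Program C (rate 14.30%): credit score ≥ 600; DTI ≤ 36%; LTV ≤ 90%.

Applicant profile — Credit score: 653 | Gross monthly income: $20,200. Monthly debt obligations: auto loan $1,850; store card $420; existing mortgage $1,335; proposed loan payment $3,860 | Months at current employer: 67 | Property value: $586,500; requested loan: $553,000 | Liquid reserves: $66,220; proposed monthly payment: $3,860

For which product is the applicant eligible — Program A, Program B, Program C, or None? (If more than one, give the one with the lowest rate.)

Total debts = (1,850 + 420 + 1,335 + 3,860) = 7,465; DTI = 7,465/20,200 = 37%.
LTV = 553,000/586,500 = 94.3%.
Reserves = 66,220/3,860 = 17.2 months.
Program A: score 653 ≥ 640; DTI 37% ≤ 50%; employment 67 ≥ 12 mo → qualifies.
Program B: score 653 < 680; DTI 37% > 36%; LTV 94.3% ≤ 110%; reserves 17.2 ≥ 4 mo → does not qualify.
Program C: score 653 ≥ 600; DTI 37% > 36%; LTV 94.3% > 90% → does not qualify.

Program A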